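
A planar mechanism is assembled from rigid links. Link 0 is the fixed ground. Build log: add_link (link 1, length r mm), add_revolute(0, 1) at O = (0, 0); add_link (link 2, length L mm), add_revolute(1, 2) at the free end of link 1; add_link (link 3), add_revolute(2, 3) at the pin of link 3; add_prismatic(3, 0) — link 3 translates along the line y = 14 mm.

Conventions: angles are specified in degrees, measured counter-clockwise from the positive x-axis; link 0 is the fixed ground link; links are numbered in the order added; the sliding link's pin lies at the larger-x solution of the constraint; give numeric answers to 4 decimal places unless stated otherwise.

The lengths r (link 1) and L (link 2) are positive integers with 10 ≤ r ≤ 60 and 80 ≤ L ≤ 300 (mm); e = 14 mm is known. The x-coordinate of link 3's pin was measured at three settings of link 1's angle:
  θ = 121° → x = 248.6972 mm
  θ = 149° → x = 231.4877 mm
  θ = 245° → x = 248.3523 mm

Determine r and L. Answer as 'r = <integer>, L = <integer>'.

constraint per measurement: (x − r cos θ)² + (r sin θ − e)² = L²
subtracting the θ₁ and θ₂ equations cancels the r² and L² terms:
r = (x₁² − x₂²) / (2[(x₁cos θ₁ + e sin θ₁) − (x₂cos θ₂ + e sin θ₂)]) = 55.0000 → r = 55
L² = (x₁ − r cos θ₁)² + (r sin θ₁ − e)² = 77840.9976 → L = 279.0000 → L = 279
check at θ₃=245°: x = 248.3523 (printed 248.3523) ✓

r = 55, L = 279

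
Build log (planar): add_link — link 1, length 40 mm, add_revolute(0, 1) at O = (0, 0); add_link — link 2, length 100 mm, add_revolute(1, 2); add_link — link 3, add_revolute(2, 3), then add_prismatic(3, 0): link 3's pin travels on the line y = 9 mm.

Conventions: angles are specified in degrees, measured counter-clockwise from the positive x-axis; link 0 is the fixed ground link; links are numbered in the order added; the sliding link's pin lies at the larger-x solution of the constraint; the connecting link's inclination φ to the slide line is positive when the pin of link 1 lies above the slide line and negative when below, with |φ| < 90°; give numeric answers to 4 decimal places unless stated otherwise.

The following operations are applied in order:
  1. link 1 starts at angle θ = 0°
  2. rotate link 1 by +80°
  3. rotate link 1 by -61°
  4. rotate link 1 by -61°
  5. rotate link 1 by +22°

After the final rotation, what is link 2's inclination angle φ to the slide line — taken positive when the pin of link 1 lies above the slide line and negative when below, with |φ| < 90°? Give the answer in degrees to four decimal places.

geometry: r = 40 mm, L = 100 mm, e = 9 mm; θ starts at 0°
rotate link 1 by +80°: θ ← 0° +80° = 80°
rotate link 1 by -61°: θ ← 80° -61° = 19°
rotate link 1 by -61°: θ ← 19° -61° = -42°
rotate link 1 by +22°: θ ← -42° +22° = -20°
h = r sin θ − e = -13.680806 − 9 = -22.680806
sin φ = h / L = -22.680806 / 100 = -0.22680806
φ = arcsin(-0.22680806) = -13.109221°

-13.1092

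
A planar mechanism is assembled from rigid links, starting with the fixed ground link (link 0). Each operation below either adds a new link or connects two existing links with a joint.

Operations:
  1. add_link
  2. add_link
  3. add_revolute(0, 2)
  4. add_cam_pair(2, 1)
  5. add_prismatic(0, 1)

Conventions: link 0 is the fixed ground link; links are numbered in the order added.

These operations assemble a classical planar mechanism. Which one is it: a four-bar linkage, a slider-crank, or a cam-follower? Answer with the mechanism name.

links: 3 (incl. ground); joints: 1 revolute, 1 prismatic, 1 higher (cam) pair, forming one closed loop
3 links, revolute + prismatic + higher pair in one loop → cam-follower

cam-follower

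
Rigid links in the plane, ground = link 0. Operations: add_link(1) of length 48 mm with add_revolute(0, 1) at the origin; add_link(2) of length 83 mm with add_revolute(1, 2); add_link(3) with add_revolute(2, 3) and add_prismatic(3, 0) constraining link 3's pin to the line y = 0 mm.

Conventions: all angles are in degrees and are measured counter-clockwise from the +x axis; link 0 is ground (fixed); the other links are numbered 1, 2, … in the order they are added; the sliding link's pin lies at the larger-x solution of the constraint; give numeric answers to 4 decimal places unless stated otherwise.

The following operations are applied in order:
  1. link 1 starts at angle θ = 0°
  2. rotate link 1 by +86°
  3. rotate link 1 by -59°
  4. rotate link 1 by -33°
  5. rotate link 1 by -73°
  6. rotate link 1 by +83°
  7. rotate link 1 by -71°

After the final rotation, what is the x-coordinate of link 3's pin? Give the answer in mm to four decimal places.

geometry: r = 48 mm, L = 83 mm, e = 0 mm; θ starts at 0°
rotate link 1 by +86°: θ ← 0° +86° = 86°
rotate link 1 by -59°: θ ← 86° -59° = 27°
rotate link 1 by -33°: θ ← 27° -33° = -6°
rotate link 1 by -73°: θ ← -6° -73° = -79°
rotate link 1 by +83°: θ ← -79° +83° = 4°
rotate link 1 by -71°: θ ← 4° -71° = -67°
crank pin P = (r cos θ, r sin θ) = (18.755094, -44.184233)
h = r sin θ − e = -44.184233 − 0 = -44.184233
x = r cos θ + √(L² − h²) = 18.755094 + 70.262035 = 89.017129

89.0171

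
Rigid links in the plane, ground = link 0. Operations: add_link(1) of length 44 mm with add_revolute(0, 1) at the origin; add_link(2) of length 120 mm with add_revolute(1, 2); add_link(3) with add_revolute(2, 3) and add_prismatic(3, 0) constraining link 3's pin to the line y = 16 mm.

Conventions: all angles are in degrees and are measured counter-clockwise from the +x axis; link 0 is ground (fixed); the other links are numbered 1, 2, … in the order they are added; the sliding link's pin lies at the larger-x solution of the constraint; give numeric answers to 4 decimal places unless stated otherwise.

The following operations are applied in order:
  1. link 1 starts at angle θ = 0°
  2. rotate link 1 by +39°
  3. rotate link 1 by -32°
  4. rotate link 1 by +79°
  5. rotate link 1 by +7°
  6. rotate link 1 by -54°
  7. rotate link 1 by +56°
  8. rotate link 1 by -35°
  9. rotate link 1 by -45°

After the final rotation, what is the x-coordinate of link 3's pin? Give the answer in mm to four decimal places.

geometry: r = 44 mm, L = 120 mm, e = 16 mm; θ starts at 0°
rotate link 1 by +39°: θ ← 0° +39° = 39°
rotate link 1 by -32°: θ ← 39° -32° = 7°
rotate link 1 by +79°: θ ← 7° +79° = 86°
rotate link 1 by +7°: θ ← 86° +7° = 93°
rotate link 1 by -54°: θ ← 93° -54° = 39°
rotate link 1 by +56°: θ ← 39° +56° = 95°
rotate link 1 by -35°: θ ← 95° -35° = 60°
rotate link 1 by -45°: θ ← 60° -45° = 15°
crank pin P = (r cos θ, r sin θ) = (42.500736, 11.388038)
h = r sin θ − e = 11.388038 − 16 = -4.611962
x = r cos θ + √(L² − h²) = 42.500736 + 119.911341 = 162.412078

162.4121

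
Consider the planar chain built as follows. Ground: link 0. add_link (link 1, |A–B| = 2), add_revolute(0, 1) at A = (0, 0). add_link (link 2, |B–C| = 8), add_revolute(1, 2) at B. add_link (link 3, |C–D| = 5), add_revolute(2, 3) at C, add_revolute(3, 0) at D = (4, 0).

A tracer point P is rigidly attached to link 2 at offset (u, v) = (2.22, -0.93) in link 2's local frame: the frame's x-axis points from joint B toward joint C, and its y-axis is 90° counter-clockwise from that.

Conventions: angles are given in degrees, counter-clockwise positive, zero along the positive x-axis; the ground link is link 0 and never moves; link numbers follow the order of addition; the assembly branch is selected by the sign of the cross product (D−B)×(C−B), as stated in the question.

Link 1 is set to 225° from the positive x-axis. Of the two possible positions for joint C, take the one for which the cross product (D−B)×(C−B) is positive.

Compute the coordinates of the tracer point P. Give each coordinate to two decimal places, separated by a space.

A=(0,0), D=(4.00,0)
B = A + 2.00·(cos225°, sin225°) = (-1.4142, -1.4142)
|BD| = 5.5959
circle(B,8.00) ∩ circle(D,5.00): a=6.2826, h=4.9526
  candidates: C₊=(3.4128,4.9654) cross=27.714; C₋=(5.9161,-4.6183) cross=-27.714
  branch + wants cross > 0 → take C=(3.4128,4.9654) (cross=27.714)
ex = (C−B)/|BC| = (0.6034,0.7975); ey = (-0.7975,0.6034)
P = B + 2.22·ex + -0.93·ey = (0.6669,-0.2050)

0.67 -0.21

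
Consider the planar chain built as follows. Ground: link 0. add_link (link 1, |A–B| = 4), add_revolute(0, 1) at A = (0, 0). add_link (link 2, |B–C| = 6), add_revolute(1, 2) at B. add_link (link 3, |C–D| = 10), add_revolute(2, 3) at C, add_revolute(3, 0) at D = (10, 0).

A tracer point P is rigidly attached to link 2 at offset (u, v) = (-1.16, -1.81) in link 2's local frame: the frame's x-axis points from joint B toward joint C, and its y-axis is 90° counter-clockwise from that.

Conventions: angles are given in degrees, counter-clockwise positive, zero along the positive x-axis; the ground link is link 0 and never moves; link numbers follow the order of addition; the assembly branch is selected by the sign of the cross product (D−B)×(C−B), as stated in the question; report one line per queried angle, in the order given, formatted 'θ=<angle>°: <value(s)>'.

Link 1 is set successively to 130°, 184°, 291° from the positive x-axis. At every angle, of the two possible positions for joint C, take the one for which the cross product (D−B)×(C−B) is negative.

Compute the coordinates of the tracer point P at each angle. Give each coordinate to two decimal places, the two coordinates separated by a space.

A=(0,0), D=(10.00,0)
θ=130°: B = A + 4.00·(cos130°, sin130°) = (-2.5712, 3.0642)
θ=130°: |BD| = 12.9392
θ=130°: circle(B,6.00) ∩ circle(D,10.00): a=3.9965, h=4.4753
θ=130°:   candidates: C₊=(2.3715,6.4657) cross=57.906; C₋=(0.2519,-2.2302) cross=-57.906
θ=130°:   branch - wants cross < 0 → take C=(0.2519,-2.2302) (cross=-57.906)
θ=130°: ex = (C−B)/|BC| = (0.4705,-0.8824); ey = (0.8824,0.4705)
θ=130°: P = B + -1.16·ex + -1.81·ey = (-4.7141,3.2362)
θ=184°: B = A + 4.00·(cos184°, sin184°) = (-3.9903, -0.2790)
θ=184°: |BD| = 13.9930
θ=184°: circle(B,6.00) ∩ circle(D,10.00): a=4.7097, h=3.7174
θ=184°:   candidates: C₊=(0.6443,3.5315) cross=52.018; C₋=(0.7926,-3.9018) cross=-52.018
θ=184°:   branch - wants cross < 0 → take C=(0.7926,-3.9018) (cross=-52.018)
θ=184°: ex = (C−B)/|BC| = (0.7971,-0.6038); ey = (0.6038,0.7971)
θ=184°: P = B + -1.16·ex + -1.81·ey = (-6.0078,-1.0215)
θ=291°: B = A + 4.00·(cos291°, sin291°) = (1.4335, -3.7343)
θ=291°: |BD| = 9.3451
θ=291°: circle(B,6.00) ∩ circle(D,10.00): a=1.2483, h=5.8687
θ=291°:   candidates: C₊=(0.2326,2.1443) cross=54.844; C₋=(4.9229,-8.6153) cross=-54.844
θ=291°:   branch - wants cross < 0 → take C=(4.9229,-8.6153) (cross=-54.844)
θ=291°: ex = (C−B)/|BC| = (0.5816,-0.8135); ey = (0.8135,0.5816)
θ=291°: P = B + -1.16·ex + -1.81·ey = (-0.7136,-3.8433)

θ=130°: -4.71 3.24
θ=184°: -6.01 -1.02
θ=291°: -0.71 -3.84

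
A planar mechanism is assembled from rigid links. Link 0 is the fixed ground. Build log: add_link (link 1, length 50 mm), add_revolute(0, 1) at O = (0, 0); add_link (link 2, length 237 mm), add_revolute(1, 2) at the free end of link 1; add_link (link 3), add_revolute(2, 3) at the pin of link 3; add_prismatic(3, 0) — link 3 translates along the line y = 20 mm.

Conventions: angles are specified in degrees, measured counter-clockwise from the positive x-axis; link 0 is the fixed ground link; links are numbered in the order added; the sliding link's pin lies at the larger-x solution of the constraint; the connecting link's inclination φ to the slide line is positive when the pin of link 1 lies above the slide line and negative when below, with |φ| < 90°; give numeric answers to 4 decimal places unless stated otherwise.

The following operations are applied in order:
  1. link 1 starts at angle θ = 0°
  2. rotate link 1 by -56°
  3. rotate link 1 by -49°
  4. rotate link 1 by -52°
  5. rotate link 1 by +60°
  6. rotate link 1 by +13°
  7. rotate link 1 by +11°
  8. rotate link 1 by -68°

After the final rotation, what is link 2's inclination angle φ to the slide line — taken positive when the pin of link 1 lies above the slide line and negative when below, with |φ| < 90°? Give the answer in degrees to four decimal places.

geometry: r = 50 mm, L = 237 mm, e = 20 mm; θ starts at 0°
rotate link 1 by -56°: θ ← 0° -56° = -56°
rotate link 1 by -49°: θ ← -56° -49° = -105°
rotate link 1 by -52°: θ ← -105° -52° = -157°
rotate link 1 by +60°: θ ← -157° +60° = -97°
rotate link 1 by +13°: θ ← -97° +13° = -84°
rotate link 1 by +11°: θ ← -84° +11° = -73°
rotate link 1 by -68°: θ ← -73° -68° = -141°
h = r sin θ − e = -31.466020 − 20 = -51.466020
sin φ = h / L = -51.466020 / 237 = -0.21715620
φ = arcsin(-0.21715620) = -12.542058°

-12.5421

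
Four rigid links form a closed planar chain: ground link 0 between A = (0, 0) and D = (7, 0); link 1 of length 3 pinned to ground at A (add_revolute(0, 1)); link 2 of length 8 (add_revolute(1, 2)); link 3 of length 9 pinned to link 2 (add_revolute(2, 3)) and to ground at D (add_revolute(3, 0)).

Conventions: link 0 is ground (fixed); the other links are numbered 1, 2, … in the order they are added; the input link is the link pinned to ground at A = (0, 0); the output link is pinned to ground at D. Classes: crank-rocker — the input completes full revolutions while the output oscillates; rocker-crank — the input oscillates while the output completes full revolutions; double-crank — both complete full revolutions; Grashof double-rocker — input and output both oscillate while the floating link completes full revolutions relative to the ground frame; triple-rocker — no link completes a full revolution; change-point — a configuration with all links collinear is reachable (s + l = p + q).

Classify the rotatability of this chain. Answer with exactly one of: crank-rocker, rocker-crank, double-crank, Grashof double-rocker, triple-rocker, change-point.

lengths: ground=7, input=3, coupler=8, output=9
sorted: s=3 (shortest), l=9 (longest), p+q=15
s + l = 12 vs p + q = 15
s + l < p + q (Grashof) with shortest = input link → crank-rocker

crank-rocker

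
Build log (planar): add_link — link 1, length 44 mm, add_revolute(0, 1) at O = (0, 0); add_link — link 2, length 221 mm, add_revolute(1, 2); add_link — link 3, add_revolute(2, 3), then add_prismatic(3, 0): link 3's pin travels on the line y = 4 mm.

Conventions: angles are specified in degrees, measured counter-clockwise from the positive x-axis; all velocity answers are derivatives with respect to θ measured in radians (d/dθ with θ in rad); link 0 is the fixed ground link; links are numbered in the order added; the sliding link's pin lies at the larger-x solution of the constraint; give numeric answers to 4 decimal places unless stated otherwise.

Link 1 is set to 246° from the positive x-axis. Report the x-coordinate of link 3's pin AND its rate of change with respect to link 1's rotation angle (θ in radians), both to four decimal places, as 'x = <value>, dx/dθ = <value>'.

geometry: r = 44 mm, L = 221 mm, e = 4 mm
crank pin P = (r cos θ, r sin θ) = (-17.896412, -40.196000)
h = r sin θ − e = -40.196000 − 4 = -44.196000
x = r cos θ + √(L² − h²) = -17.896412 + 216.535710 = 198.639297
dx/dθ = −r sin θ − h·r cos θ/√(L² − h²) (θ in radians; h = -44.196000) = 36.543255

x = 198.6393, dx/dθ = 36.5433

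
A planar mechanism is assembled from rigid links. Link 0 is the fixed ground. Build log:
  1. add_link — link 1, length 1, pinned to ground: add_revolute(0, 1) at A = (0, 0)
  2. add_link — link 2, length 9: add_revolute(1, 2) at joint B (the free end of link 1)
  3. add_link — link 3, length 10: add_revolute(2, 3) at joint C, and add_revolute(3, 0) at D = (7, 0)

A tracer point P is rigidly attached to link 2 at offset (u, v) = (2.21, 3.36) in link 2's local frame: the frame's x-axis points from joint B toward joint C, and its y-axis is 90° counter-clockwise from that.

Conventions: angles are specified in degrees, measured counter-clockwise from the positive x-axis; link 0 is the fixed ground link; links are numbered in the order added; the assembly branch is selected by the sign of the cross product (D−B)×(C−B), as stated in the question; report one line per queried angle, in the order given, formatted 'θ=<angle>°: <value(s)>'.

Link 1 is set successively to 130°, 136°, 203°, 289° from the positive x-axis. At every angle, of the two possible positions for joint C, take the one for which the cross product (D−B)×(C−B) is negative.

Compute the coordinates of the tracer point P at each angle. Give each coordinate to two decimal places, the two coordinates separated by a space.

A=(0,0), D=(7.00,0)
θ=130°: B = A + 1.00·(cos130°, sin130°) = (-0.6428, 0.7660)
θ=130°: |BD| = 7.6811
θ=130°: circle(B,9.00) ∩ circle(D,10.00): a=2.6037, h=8.6151
θ=130°:   candidates: C₊=(2.8072,9.0786) cross=66.174; C₋=(1.0888,-8.0658) cross=-66.174
θ=130°:   branch - wants cross < 0 → take C=(1.0888,-8.0658) (cross=-66.174)
θ=130°: ex = (C−B)/|BC| = (0.1924,-0.9813); ey = (0.9813,0.1924)
θ=130°: P = B + 2.21·ex + 3.36·ey = (3.0796,-0.7562)
θ=136°: B = A + 1.00·(cos136°, sin136°) = (-0.7193, 0.6947)
θ=136°: |BD| = 7.7505
θ=136°: circle(B,9.00) ∩ circle(D,10.00): a=2.6495, h=8.6012
θ=136°:   candidates: C₊=(2.6904,9.0237) cross=66.664; C₋=(1.1486,-8.1094) cross=-66.664
θ=136°:   branch - wants cross < 0 → take C=(1.1486,-8.1094) (cross=-66.664)
θ=136°: ex = (C−B)/|BC| = (0.2076,-0.9782); ey = (0.9782,0.2076)
θ=136°: P = B + 2.21·ex + 3.36·ey = (3.0262,-0.7698)
θ=203°: B = A + 1.00·(cos203°, sin203°) = (-0.9205, -0.3907)
θ=203°: |BD| = 7.9301
θ=203°: circle(B,9.00) ∩ circle(D,10.00): a=2.7671, h=8.5641
θ=203°:   candidates: C₊=(1.4213,8.2993) cross=67.914; C₋=(2.2652,-8.8080) cross=-67.914
θ=203°:   branch - wants cross < 0 → take C=(2.2652,-8.8080) (cross=-67.914)
θ=203°: ex = (C−B)/|BC| = (0.3540,-0.9353); ey = (0.9353,0.3540)
θ=203°: P = B + 2.21·ex + 3.36·ey = (3.0042,-1.2683)
θ=289°: B = A + 1.00·(cos289°, sin289°) = (0.3256, -0.9455)
θ=289°: |BD| = 6.7411
θ=289°: circle(B,9.00) ∩ circle(D,10.00): a=1.9613, h=8.7837
θ=289°:   candidates: C₊=(1.0354,8.0264) cross=59.212; C₋=(3.4995,-9.3673) cross=-59.212
θ=289°:   branch - wants cross < 0 → take C=(3.4995,-9.3673) (cross=-59.212)
θ=289°: ex = (C−B)/|BC| = (0.3527,-0.9358); ey = (0.9358,0.3527)
θ=289°: P = B + 2.21·ex + 3.36·ey = (4.2491,-1.8286)

θ=130°: 3.08 -0.76
θ=136°: 3.03 -0.77
θ=203°: 3.00 -1.27
θ=289°: 4.25 -1.83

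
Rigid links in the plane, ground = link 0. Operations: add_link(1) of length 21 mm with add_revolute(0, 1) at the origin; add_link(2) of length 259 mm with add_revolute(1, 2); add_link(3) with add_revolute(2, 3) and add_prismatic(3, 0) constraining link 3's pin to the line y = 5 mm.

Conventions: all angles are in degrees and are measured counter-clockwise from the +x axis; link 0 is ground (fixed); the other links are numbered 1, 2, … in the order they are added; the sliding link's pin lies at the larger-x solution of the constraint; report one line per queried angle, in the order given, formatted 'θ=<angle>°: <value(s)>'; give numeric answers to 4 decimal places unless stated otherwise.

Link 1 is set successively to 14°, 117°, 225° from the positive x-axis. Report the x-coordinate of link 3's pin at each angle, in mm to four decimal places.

geometry: r = 21 mm, L = 259 mm, e = 5 mm
θ=14°: crank pin P = (r cos θ, r sin θ) = (20.376210, 5.080360)
θ=14°: h = r sin θ − e = 5.080360 − 5 = 0.080360
θ=14°: x = r cos θ + √(L² − h²) = 20.376210 + 258.999988 = 279.376198
θ=117°: crank pin P = (r cos θ, r sin θ) = (-9.533800, 18.711137)
θ=117°: h = r sin θ − e = 18.711137 − 5 = 13.711137
θ=117°: x = r cos θ + √(L² − h²) = -9.533800 + 258.636820 = 249.103020
θ=225°: crank pin P = (r cos θ, r sin θ) = (-14.849242, -14.849242)
θ=225°: h = r sin θ − e = -14.849242 − 5 = -19.849242
θ=225°: x = r cos θ + √(L² − h²) = -14.849242 + 258.238277 = 243.389034

θ=14°: 279.3762
θ=117°: 249.1030
θ=225°: 243.3890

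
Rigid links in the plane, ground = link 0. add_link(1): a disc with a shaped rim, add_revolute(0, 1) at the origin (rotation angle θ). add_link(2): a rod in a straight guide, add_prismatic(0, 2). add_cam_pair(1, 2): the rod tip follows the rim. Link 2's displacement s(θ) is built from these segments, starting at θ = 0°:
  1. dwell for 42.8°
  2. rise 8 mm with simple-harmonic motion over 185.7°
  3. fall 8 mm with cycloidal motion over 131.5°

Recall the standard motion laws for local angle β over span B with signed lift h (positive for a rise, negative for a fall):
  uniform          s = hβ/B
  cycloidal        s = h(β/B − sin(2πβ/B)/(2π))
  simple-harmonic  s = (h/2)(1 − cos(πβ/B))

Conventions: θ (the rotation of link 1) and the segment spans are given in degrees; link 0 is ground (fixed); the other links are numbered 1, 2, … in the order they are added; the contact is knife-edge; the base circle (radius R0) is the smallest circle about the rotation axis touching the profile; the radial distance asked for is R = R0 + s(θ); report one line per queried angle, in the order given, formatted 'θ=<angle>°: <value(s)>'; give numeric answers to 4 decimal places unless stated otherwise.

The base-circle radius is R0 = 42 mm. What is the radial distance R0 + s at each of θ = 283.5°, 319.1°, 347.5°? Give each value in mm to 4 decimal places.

segment 1 (0° to 42.8°, dwell): s unchanged at 0.0000
segment 2 (42.8° to 228.5°, simple-harmonic, h = 8) is passed completely: s = 0.0000 + (8) = 8.0000
θ = 283.5° falls in segment 3 (228.5° to 360°, cycloidal, h = -8): β = 283.5 − 228.5 = 55°, B = 131.5°; Δs = -8·(0.4183 − sin(2π·0.4183)/(2π)) = -2.7204; s = 8.0000 − 2.7204 = 5.2796
θ = 319.1° falls in segment 3 (228.5° to 360°, cycloidal, h = -8): β = 319.1 − 228.5 = 90.6°, B = 131.5°; Δs = -8·(0.6890 − sin(2π·0.6890)/(2π)) = -6.6926; s = 8.0000 − 6.6926 = 1.3074
θ = 347.5° falls in segment 3 (228.5° to 360°, cycloidal, h = -8): β = 347.5 − 228.5 = 119°, B = 131.5°; Δs = -8·(0.9049 − sin(2π·0.9049)/(2π)) = -7.9556; s = 8.0000 − 7.9556 = 0.0444
θ=283.5°: R = R0 + s = 42 + 5.2796 = 47.2796
θ=319.1°: R = R0 + s = 42 + 1.3074 = 43.3074
θ=347.5°: R = R0 + s = 42 + 0.0444 = 42.0444

θ=283.5°: 47.2796
θ=319.1°: 43.3074
θ=347.5°: 42.0444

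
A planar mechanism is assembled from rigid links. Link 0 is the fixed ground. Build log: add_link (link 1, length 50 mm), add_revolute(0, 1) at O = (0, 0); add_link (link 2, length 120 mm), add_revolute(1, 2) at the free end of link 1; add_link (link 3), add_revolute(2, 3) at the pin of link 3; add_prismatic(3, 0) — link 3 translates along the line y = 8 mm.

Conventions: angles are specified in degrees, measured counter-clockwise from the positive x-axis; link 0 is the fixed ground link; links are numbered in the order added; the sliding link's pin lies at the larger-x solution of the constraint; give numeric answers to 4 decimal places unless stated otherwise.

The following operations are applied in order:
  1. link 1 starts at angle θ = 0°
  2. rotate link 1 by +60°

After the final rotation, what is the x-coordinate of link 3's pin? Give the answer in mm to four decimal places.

geometry: r = 50 mm, L = 120 mm, e = 8 mm; θ starts at 0°
rotate link 1 by +60°: θ ← 0° +60° = 60°
crank pin P = (r cos θ, r sin θ) = (25.000000, 43.301270)
h = r sin θ − e = 43.301270 − 8 = 35.301270
x = r cos θ + √(L² − h²) = 25.000000 + 114.690106 = 139.690106

139.6901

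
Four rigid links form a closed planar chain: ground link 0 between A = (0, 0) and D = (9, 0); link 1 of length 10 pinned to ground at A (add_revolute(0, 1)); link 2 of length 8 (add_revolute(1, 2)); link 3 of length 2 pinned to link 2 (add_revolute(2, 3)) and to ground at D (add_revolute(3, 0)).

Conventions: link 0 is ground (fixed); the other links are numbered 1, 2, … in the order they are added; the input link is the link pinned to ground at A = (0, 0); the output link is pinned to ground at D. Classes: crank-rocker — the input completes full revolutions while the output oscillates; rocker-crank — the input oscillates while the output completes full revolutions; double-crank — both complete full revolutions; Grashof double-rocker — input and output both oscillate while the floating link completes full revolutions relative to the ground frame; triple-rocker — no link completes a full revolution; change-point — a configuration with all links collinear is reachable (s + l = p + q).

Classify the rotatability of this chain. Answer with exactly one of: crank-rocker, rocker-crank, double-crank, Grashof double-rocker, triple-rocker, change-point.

lengths: ground=9, input=10, coupler=8, output=2
sorted: s=2 (shortest), l=10 (longest), p+q=17
s + l = 12 vs p + q = 17
s + l < p + q (Grashof) with shortest = output link → rocker-crank

rocker-crank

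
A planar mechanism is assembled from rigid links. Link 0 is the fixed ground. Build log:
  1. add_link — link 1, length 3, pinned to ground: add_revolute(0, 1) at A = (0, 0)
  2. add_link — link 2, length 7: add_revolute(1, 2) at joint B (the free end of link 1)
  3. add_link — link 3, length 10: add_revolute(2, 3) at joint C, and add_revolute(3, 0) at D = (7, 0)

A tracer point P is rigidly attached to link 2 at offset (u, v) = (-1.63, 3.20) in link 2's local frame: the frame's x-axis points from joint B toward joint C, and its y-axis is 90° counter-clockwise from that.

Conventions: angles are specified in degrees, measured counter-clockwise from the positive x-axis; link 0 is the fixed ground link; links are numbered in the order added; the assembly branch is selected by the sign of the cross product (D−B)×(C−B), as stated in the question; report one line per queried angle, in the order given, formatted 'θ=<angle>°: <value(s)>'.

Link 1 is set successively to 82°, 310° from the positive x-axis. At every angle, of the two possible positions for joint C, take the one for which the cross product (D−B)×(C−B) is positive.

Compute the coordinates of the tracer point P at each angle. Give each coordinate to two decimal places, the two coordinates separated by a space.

A=(0,0), D=(7.00,0)
θ=82°: B = A + 3.00·(cos82°, sin82°) = (0.4175, 2.9708)
θ=82°: |BD| = 7.2218
θ=82°: circle(B,7.00) ∩ circle(D,10.00): a=0.0799, h=6.9995
θ=82°:   candidates: C₊=(3.3698,9.3178) cross=50.549; C₋=(-2.3890,-3.4420) cross=-50.549
θ=82°:   branch + wants cross > 0 → take C=(3.3698,9.3178) (cross=50.549)
θ=82°: ex = (C−B)/|BC| = (0.4217,0.9067); ey = (-0.9067,0.4217)
θ=82°: P = B + -1.63·ex + 3.20·ey = (-3.1714,2.8425)
θ=310°: B = A + 3.00·(cos310°, sin310°) = (1.9284, -2.2981)
θ=310°: |BD| = 5.5680
θ=310°: circle(B,7.00) ∩ circle(D,10.00): a=-1.7957, h=6.7658
θ=310°:   candidates: C₊=(-2.4997,3.1233) cross=37.672; C₋=(3.0852,-9.2019) cross=-37.672
θ=310°:   branch + wants cross > 0 → take C=(-2.4997,3.1233) (cross=37.672)
θ=310°: ex = (C−B)/|BC| = (-0.6326,0.7745); ey = (-0.7745,-0.6326)
θ=310°: P = B + -1.63·ex + 3.20·ey = (0.4811,-5.5848)

θ=82°: -3.17 2.84
θ=310°: 0.48 -5.58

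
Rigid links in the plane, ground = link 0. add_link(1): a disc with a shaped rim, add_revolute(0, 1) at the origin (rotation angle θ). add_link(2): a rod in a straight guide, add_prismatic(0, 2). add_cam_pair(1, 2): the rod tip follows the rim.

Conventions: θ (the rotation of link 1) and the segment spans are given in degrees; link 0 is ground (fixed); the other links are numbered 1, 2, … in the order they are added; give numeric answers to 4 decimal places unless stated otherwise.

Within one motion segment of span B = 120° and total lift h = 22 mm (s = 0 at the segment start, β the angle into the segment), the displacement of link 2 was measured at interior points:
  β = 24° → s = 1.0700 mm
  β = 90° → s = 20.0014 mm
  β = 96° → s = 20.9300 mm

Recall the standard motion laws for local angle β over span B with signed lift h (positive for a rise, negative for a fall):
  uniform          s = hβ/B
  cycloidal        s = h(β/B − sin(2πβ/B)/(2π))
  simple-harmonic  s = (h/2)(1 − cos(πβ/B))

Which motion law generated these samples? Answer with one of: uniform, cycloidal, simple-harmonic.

candidates at β/B = r: uniform s = h·r (linear in β); cycloidal s = h·(r − sin(2πr)/(2π)); simple-harmonic s = (h/2)(1 − cos(πr))
β=24°: printed 1.0700 | uniform 4.4000, cycloidal 1.0700, simple-harmonic 2.1008
β=90°: printed 20.0014 | uniform 16.5000, cycloidal 20.0014, simple-harmonic 18.7782
β=96°: printed 20.9300 | uniform 17.6000, cycloidal 20.9300, simple-harmonic 19.8992
only one law matches every sample → cycloidal

cycloidal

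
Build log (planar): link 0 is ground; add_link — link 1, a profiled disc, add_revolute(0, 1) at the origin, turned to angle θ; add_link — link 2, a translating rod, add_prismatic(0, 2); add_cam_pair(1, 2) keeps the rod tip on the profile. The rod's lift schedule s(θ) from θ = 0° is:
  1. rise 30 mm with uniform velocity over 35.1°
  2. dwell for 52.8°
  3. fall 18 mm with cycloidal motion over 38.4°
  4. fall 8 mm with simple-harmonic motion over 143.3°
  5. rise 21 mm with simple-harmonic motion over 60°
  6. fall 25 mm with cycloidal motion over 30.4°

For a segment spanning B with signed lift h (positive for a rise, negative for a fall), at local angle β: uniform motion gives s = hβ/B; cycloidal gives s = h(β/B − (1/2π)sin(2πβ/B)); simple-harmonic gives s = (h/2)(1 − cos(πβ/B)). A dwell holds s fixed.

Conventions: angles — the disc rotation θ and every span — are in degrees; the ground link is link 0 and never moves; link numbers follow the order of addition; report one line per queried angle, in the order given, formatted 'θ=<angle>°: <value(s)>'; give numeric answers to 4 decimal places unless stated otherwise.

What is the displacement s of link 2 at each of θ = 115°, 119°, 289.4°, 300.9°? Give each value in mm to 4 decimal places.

seg 1 [0°–35.1°] uniform, h=30: full span → s += 30 → s = 30.0000
seg 2 [35.1°–87.9°] dwell: s stays 30.0000
seg 3 [87.9°–126.3°] cycloidal, h=-18: θ=115° here. β=27.1, B=38.4. -18·(0.7057 − sin(2π·0.7057)/(2π)) = -15.4578 → s = 14.5422
seg 3 [87.9°–126.3°] cycloidal, h=-18: θ=119° here. β=31.1, B=38.4. -18·(0.8099 − sin(2π·0.8099)/(2π)) = -17.2424 → s = 12.7576
seg 3 [87.9°–126.3°] cycloidal, h=-18: full span → s += -18 → s = 12.0000
seg 4 [126.3°–269.6°] simple-harmonic, h=-8: full span → s += -8 → s = 4.0000
seg 5 [269.6°–329.6°] simple-harmonic, h=21: θ=289.4° here. β=19.8, B=60. 21/2·(1 − cos(π·0.3300)) = 5.1551 → s = 9.1551
seg 5 [269.6°–329.6°] simple-harmonic, h=21: θ=300.9° here. β=31.3, B=60. 21/2·(1 − cos(π·0.5217)) = 11.2142 → s = 15.2142

θ=115°: 14.5422
θ=119°: 12.7576
θ=289.4°: 9.1551
θ=300.9°: 15.2142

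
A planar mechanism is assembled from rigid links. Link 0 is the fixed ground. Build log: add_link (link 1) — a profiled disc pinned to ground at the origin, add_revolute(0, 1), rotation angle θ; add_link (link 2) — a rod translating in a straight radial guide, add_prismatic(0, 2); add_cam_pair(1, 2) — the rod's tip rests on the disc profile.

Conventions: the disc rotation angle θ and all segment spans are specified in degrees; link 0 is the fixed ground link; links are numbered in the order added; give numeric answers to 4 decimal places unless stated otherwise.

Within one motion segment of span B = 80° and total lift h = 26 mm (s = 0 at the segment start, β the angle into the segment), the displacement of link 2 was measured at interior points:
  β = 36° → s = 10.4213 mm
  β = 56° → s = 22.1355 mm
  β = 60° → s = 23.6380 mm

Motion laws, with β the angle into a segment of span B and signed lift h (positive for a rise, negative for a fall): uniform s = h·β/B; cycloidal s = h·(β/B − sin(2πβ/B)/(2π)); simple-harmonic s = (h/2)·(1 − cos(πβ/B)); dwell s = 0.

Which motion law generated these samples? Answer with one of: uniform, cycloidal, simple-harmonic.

candidates at β/B = r: uniform s = h·r (linear in β); cycloidal s = h·(r − sin(2πr)/(2π)); simple-harmonic s = (h/2)(1 − cos(πr))
β=36°: printed 10.4213 | uniform 11.7000, cycloidal 10.4213, simple-harmonic 10.9664
β=56°: printed 22.1355 | uniform 18.2000, cycloidal 22.1355, simple-harmonic 20.6412
β=60°: printed 23.6380 | uniform 19.5000, cycloidal 23.6380, simple-harmonic 22.1924
only one law matches every sample → cycloidal

cycloidal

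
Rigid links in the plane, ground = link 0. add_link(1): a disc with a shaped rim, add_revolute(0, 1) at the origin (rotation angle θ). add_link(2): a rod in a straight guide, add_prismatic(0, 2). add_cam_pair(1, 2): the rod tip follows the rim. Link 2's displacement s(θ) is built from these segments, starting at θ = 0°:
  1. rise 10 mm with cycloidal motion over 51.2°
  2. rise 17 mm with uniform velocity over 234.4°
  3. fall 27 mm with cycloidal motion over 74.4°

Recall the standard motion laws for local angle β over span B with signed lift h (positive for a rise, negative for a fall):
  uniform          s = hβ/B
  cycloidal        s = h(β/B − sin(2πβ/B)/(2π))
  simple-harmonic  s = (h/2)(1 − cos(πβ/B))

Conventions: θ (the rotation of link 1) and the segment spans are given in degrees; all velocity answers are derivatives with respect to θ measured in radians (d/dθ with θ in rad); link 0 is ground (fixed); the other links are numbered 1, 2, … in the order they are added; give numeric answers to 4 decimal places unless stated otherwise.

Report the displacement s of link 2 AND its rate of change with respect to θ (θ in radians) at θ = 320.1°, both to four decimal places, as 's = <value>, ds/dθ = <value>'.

segment 1 (0° to 51.2°, cycloidal, h = 10) is passed completely: s = 0.0000 + (10) = 10.0000
segment 2 (51.2° to 285.6°, uniform, h = 17) is passed completely: s = 10.0000 + (17) = 27.0000
θ = 320.1° falls in segment 3 (285.6° to 360°, cycloidal, h = -27): β = 320.1 − 285.6 = 34.5°, B = 74.4°; Δs = -27·(0.4637 − sin(2π·0.4637)/(2π)) = -11.5488; s = 27.0000 − 11.5488 = 15.4512
velocity in seg [285.6°–360°] (cycloidal), θ in radians: β = 34.5° = 0.6021 rad, B = 74.4° = 1.2985 rad; ds/dθ = (h/B)(1 − cos(2πβ/B)) = ((-27)/1.2985)(1 − cos(2π·0.4637)) = -41.047448 mm/rad

s = 15.4512, ds/dθ = -41.0474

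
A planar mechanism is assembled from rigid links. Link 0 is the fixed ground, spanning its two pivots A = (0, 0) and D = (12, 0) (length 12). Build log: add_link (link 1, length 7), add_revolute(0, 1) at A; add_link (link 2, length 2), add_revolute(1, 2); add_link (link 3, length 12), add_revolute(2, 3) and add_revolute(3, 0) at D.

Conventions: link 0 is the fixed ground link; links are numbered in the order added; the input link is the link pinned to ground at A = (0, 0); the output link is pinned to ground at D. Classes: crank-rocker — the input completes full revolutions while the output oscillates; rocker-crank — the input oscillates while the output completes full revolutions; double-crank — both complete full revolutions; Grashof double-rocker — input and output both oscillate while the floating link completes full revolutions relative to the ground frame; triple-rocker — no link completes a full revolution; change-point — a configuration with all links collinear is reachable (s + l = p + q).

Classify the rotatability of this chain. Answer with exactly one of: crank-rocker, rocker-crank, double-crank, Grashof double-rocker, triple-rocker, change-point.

lengths: ground=12, input=7, coupler=2, output=12
sorted: s=2 (shortest), l=12 (longest), p+q=19
s + l = 14 vs p + q = 19
s + l < p + q (Grashof) with shortest = coupler link → Grashof double-rocker

Grashof double-rocker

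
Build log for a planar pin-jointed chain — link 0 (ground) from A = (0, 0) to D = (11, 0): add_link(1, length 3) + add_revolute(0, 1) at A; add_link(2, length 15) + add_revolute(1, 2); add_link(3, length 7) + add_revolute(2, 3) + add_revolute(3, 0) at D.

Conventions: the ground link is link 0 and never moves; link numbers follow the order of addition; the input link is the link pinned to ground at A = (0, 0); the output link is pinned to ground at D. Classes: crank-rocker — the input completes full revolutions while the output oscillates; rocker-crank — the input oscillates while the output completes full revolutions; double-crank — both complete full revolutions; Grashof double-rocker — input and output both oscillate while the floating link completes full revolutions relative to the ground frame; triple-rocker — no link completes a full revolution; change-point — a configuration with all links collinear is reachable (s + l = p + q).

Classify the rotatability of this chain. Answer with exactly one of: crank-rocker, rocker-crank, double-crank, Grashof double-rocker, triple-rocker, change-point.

lengths: ground=11, input=3, coupler=15, output=7
sorted: s=3 (shortest), l=15 (longest), p+q=18
s + l = 18 vs p + q = 18
s + l = p + q → change-point (collinear configuration reachable)

change-point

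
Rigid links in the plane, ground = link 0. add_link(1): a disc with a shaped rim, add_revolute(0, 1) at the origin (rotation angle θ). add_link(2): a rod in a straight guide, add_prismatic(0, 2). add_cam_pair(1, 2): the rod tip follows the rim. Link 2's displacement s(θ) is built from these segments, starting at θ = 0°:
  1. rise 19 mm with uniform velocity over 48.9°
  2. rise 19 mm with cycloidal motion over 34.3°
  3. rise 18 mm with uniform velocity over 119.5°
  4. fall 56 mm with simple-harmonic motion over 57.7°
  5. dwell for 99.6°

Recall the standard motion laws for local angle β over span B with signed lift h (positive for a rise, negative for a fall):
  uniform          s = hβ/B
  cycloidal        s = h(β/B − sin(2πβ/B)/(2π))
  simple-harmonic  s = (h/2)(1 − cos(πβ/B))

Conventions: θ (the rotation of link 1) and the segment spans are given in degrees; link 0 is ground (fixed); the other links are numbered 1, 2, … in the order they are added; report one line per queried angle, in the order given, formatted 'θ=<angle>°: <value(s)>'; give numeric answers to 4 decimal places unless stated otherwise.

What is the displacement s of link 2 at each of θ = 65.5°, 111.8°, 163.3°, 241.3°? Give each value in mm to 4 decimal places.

segment 1 (0° to 48.9°, uniform, h = 19) is passed completely: s = 0.0000 + (19) = 19.0000
θ = 65.5° falls in segment 2 (48.9° to 83.2°, cycloidal, h = 19): β = 65.5 − 48.9 = 16.6°, B = 34.3°; Δs = 19·(0.4840 − sin(2π·0.4840)/(2π)) = 8.8912; s = 19.0000 + 8.8912 = 27.8912
segment 2 (48.9° to 83.2°, cycloidal, h = 19) is passed completely: s = 19.0000 + (19) = 38.0000
θ = 111.8° falls in segment 3 (83.2° to 202.7°, uniform, h = 18): β = 111.8 − 83.2 = 28.6°, B = 119.5°; Δs = 18·28.6/119.5 = 4.3079; s = 38.0000 + 4.3079 = 42.3079
θ = 163.3° falls in segment 3 (83.2° to 202.7°, uniform, h = 18): β = 163.3 − 83.2 = 80.1°, B = 119.5°; Δs = 18·80.1/119.5 = 12.0653; s = 38.0000 + 12.0653 = 50.0653
segment 3 (83.2° to 202.7°, uniform, h = 18) is passed completely: s = 38.0000 + (18) = 56.0000
θ = 241.3° falls in segment 4 (202.7° to 260.4°, simple-harmonic, h = -56): β = 241.3 − 202.7 = 38.6°, B = 57.7°; Δs = -56/2·(1 − cos(π·0.6690)) = -42.1757; s = 56.0000 − 42.1757 = 13.8243

θ=65.5°: 27.8912
θ=111.8°: 42.3079
θ=163.3°: 50.0653
θ=241.3°: 13.8243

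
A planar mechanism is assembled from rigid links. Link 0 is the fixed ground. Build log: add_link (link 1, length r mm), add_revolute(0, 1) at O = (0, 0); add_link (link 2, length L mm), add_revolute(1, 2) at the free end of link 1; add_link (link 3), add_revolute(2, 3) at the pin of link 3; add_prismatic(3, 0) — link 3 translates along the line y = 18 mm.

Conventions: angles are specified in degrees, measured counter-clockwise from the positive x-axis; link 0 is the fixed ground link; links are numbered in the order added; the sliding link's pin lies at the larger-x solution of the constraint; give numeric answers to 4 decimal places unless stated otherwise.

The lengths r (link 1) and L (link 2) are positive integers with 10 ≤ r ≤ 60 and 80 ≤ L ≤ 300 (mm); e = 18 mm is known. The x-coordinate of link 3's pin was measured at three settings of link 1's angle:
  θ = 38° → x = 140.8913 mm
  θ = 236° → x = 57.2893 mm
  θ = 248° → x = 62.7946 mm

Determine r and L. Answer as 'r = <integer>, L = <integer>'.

constraint per measurement: (x − r cos θ)² + (r sin θ − e)² = L²
subtracting the θ₁ and θ₂ equations cancels the r² and L² terms:
r = (x₁² − x₂²) / (2[(x₁cos θ₁ + e sin θ₁) − (x₂cos θ₂ + e sin θ₂)]) = 49.0000 → r = 49
L² = (x₁ − r cos θ₁)² + (r sin θ₁ − e)² = 10608.9933 → L = 103.0000 → L = 103
check at θ₃=248°: x = 62.7946 (printed 62.7946) ✓

r = 49, L = 103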